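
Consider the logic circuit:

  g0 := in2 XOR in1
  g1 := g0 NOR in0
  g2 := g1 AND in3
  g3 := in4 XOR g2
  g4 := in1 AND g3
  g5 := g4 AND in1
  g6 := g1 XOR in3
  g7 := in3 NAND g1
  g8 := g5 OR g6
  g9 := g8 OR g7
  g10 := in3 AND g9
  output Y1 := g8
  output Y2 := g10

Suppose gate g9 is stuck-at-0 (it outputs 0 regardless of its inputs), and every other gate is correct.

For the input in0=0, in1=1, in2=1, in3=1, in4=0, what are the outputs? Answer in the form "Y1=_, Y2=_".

Propagate with g9 forced: g0=0, g1=1, g2=1, g3=1, g4=1, g5=1, g6=0, g7=0, g8=1, g9=0 [stuck-at-0], g10=0.
So the outputs are Y1=1, Y2=0. (Without the fault they would be Y1=1, Y2=1.)

Y1=1, Y2=0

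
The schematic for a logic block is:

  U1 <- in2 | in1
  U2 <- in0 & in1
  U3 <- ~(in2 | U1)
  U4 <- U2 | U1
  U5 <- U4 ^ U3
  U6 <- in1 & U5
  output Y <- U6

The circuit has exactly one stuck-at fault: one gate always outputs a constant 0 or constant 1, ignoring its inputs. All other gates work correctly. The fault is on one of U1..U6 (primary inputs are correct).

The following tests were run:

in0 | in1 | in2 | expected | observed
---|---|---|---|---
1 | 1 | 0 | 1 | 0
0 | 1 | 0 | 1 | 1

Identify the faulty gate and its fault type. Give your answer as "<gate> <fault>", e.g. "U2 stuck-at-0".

Fault-free values for test 1 (in0=1, in1=1, in2=0): U1=1, U2=1, U3=0, U4=1, U5=1, U6=1, giving Y=1. Observed 0.
Test 1: faults giving observed 0 are {U1 stuck-at-0, U3 stuck-at-1, U4 stuck-at-0, U5 stuck-at-0, U6 stuck-at-0}.
Test 2 (in0=0, in1=1, in2=0): fault-free U1=1, U2=0, U3=0, U4=1, U5=1, U6=1 → 1; observed 1. Eliminates U3 stuck-at-1, U4 stuck-at-0, U5 stuck-at-0, U6 stuck-at-0.
Only U1 stuck-at-0 is consistent with every test.

U1 stuck-at-0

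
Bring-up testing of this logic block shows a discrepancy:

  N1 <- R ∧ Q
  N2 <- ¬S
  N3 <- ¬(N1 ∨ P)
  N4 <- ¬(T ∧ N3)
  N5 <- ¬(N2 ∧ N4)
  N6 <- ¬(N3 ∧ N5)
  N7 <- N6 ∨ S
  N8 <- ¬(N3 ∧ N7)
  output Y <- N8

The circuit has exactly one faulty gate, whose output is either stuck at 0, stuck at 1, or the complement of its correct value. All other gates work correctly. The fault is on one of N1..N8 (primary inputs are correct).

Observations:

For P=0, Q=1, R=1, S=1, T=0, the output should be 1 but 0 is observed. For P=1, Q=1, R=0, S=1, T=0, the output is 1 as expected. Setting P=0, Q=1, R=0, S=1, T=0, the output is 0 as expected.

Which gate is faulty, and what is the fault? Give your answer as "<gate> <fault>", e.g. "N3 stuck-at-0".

N1 stuck-at-0

Fault-free values for test 1 (P=0, Q=1, R=1, S=1, T=0): N1=1, N2=0, N3=0, N4=1, N5=1, N6=1, N7=1, N8=1, giving Y=1. Observed 0.
Test 1: faults giving observed 0 are {N1 stuck-at-0, N1 inverted output, N3 stuck-at-1, N3 inverted output, N8 stuck-at-0, N8 inverted output}.
Test 2 (P=1, Q=1, R=0, S=1, T=0): fault-free N1=0, N2=0, N3=0, N4=1, N5=1, N6=1, N7=1, N8=1 → 1; observed 1. Eliminates N3 stuck-at-1, N3 inverted output, N8 stuck-at-0, N8 inverted output.
Test 3 (P=0, Q=1, R=0, S=1, T=0): fault-free N1=0, N2=0, N3=1, N4=1, N5=1, N6=0, N7=1, N8=0 → 0; observed 0. Eliminates N1 inverted output.
Only N1 stuck-at-0 is consistent with every test.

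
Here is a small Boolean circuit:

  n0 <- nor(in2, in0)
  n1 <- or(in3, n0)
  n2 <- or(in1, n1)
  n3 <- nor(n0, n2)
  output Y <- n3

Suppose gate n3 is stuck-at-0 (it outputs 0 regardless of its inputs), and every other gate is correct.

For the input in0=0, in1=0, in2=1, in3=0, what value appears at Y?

0

Propagate with n3 forced: n0=0, n1=0, n2=0, n3=0 [stuck-at-0].
So Y = 0. (Without the fault it would be 1.)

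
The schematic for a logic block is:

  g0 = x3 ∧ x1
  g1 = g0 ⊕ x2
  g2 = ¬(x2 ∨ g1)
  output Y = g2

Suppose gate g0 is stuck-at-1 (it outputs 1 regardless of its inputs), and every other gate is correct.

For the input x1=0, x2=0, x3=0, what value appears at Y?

Propagate with g0 forced: g0=1 [stuck-at-1], g1=1, g2=0.
So Y = 0. (Without the fault it would be 1.)

0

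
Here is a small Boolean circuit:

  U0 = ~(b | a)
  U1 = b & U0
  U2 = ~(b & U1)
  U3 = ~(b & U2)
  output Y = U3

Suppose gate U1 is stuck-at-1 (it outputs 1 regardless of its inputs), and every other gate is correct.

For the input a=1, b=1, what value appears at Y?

1

Propagate with U1 forced: U0=0, U1=1 [stuck-at-1], U2=0, U3=1.
So Y = 1. (Without the fault it would be 0.)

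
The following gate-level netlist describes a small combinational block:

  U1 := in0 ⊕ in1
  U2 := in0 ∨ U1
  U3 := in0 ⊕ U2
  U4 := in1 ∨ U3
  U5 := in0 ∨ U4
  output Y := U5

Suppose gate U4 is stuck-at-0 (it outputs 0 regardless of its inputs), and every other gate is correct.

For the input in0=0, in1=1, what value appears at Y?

Propagate with U4 forced: U1=1, U2=1, U3=1, U4=0 [stuck-at-0], U5=0.
So Y = 0. (Without the fault it would be 1.)

0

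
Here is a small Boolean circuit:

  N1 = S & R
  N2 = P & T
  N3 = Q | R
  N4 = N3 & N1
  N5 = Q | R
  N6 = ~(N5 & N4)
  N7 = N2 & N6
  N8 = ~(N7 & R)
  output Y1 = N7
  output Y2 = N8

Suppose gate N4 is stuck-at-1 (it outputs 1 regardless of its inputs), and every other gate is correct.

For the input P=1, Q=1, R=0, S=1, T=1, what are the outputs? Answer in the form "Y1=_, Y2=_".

Propagate with N4 forced: N1=0, N2=1, N3=1, N4=1 [stuck-at-1], N5=1, N6=0, N7=0, N8=1.
So the outputs are Y1=0, Y2=1. (Without the fault they would be Y1=1, Y2=1.)

Y1=0, Y2=1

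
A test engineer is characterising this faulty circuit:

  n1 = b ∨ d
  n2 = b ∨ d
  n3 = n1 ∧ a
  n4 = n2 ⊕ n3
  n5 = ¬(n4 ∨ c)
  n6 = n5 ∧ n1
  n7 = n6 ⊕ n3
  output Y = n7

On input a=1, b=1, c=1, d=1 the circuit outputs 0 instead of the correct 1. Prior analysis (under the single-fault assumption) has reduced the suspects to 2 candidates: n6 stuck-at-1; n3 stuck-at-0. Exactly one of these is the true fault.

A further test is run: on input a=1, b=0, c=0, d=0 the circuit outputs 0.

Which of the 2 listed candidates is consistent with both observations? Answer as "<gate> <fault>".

Evaluate each candidate on input a=1, b=0, c=0, d=0:
  n6 stuck-at-1: n1=0, n2=0, n3=0, n4=0, n5=1, n6=1 [stuck-at-1], n7=1 → 1 — eliminated
  n3 stuck-at-0: n1=0, n2=0, n3=0 [stuck-at-0], n4=0, n5=1, n6=0, n7=0 → 0 — matches
Only n3 stuck-at-0 reproduces the observed 0.

n3 stuck-at-0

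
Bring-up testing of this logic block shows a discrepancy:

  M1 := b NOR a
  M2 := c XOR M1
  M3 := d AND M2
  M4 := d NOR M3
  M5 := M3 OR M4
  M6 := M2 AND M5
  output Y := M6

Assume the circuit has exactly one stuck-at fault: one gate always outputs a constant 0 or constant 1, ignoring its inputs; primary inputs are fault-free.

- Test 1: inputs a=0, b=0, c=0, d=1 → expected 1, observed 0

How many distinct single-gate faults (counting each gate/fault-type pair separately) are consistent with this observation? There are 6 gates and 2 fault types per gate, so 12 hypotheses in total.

5

Fault-free: M1=1, M2=1, M3=1, M4=0, M5=1, M6=1 → 1. Observed 0.
  M1 stuck-at-0: output 0 ✓
  M1 stuck-at-1: output 1 ✗
  M2 stuck-at-0: output 0 ✓
  M2 stuck-at-1: output 1 ✗
  M3 stuck-at-0: output 0 ✓
  M3 stuck-at-1: output 1 ✗
  M4 stuck-at-0: output 1 ✗
  M4 stuck-at-1: output 1 ✗
  M5 stuck-at-0: output 0 ✓
  M5 stuck-at-1: output 1 ✗
  M6 stuck-at-0: output 0 ✓
  M6 stuck-at-1: output 1 ✗
Consistent faults: {M1 stuck-at-0, M2 stuck-at-0, M3 stuck-at-0, M5 stuck-at-0, M6 stuck-at-0} — 5 in all.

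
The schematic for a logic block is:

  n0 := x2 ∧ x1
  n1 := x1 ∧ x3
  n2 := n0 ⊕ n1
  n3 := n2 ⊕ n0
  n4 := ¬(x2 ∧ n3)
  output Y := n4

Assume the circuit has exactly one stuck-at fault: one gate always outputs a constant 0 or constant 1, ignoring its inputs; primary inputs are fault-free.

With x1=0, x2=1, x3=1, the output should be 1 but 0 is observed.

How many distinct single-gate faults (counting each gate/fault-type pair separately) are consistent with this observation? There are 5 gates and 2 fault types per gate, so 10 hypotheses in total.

4

Fault-free: n0=0, n1=0, n2=0, n3=0, n4=1 → 1. Observed 0.
  n0 stuck-at-0: output 1 ✗
  n0 stuck-at-1: output 1 ✗
  n1 stuck-at-0: output 1 ✗
  n1 stuck-at-1: output 0 ✓
  n2 stuck-at-0: output 1 ✗
  n2 stuck-at-1: output 0 ✓
  n3 stuck-at-0: output 1 ✗
  n3 stuck-at-1: output 0 ✓
  n4 stuck-at-0: output 0 ✓
  n4 stuck-at-1: output 1 ✗
Consistent faults: {n1 stuck-at-1, n2 stuck-at-1, n3 stuck-at-1, n4 stuck-at-0} — 4 in all.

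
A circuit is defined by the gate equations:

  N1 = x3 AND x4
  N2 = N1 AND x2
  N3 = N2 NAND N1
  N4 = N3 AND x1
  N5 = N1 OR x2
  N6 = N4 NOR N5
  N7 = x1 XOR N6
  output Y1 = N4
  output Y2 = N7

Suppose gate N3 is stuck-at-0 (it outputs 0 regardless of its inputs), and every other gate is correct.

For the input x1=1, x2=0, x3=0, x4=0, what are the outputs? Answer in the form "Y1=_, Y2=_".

Y1=0, Y2=0

Propagate with N3 forced: N1=0, N2=0, N3=0 [stuck-at-0], N4=0, N5=0, N6=1, N7=0.
So the outputs are Y1=0, Y2=0. (Without the fault they would be Y1=1, Y2=1.)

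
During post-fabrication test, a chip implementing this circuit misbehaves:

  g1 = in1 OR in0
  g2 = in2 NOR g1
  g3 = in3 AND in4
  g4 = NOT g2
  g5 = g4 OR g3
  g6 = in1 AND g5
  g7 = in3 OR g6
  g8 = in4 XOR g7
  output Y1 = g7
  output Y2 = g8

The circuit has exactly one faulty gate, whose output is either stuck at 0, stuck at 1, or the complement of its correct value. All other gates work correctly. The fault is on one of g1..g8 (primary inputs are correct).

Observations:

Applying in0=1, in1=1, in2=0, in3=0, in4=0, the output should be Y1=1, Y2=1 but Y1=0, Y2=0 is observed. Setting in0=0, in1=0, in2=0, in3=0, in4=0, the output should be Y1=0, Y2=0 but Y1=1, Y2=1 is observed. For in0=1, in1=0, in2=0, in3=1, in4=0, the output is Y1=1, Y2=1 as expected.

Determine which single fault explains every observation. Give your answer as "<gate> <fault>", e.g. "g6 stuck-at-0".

g6 inverted output

Fault-free values for test 1 (in0=1, in1=1, in2=0, in3=0, in4=0): g1=1, g2=0, g3=0, g4=1, g5=1, g6=1, g7=1, g8=1, giving Y1=1, Y2=1. Observed Y1=0, Y2=0.
Test 1: faults giving observed Y1=0, Y2=0 are {g1 stuck-at-0, g1 inverted output, g2 stuck-at-1, g2 inverted output, g4 stuck-at-0, g4 inverted output, g5 stuck-at-0, g5 inverted output, g6 stuck-at-0, g6 inverted output, g7 stuck-at-0, g7 inverted output}.
Test 2 (in0=0, in1=0, in2=0, in3=0, in4=0): fault-free g1=0, g2=1, g3=0, g4=0, g5=0, g6=0, g7=0, g8=0 → Y1=0, Y2=0; observed Y1=1, Y2=1. Eliminates g1 stuck-at-0, g1 inverted output, g2 stuck-at-1, g2 inverted output, g4 stuck-at-0, g4 inverted output, g5 stuck-at-0, g5 inverted output, g6 stuck-at-0, g7 stuck-at-0.
Test 3 (in0=1, in1=0, in2=0, in3=1, in4=0): fault-free g1=1, g2=0, g3=0, g4=1, g5=1, g6=0, g7=1, g8=1 → Y1=1, Y2=1; observed Y1=1, Y2=1. Eliminates g7 inverted output.
Only g6 inverted output is consistent with every test.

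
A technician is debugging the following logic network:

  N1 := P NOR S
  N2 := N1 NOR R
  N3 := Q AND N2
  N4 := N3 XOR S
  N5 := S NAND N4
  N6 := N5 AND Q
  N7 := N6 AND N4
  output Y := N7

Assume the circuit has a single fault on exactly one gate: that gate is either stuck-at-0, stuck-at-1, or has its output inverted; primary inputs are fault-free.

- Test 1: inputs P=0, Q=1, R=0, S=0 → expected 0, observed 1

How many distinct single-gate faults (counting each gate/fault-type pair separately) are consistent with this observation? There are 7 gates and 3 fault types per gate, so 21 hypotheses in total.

10

Fault-free: N1=1, N2=0, N3=0, N4=0, N5=1, N6=1, N7=0 → 0. Observed 1.
  N1: stuck-at-0, inverted output ✓; others ✗
  N2: stuck-at-1, inverted output ✓; others ✗
  N3: stuck-at-1, inverted output ✓; others ✗
  N4: stuck-at-1, inverted output ✓; others ✗
  N5: none of the 3 fault types match ✗
  N6: none of the 3 fault types match ✗
  N7: stuck-at-1, inverted output ✓; others ✗
Consistent faults: {N1 stuck-at-0, N1 inverted output, N2 stuck-at-1, N2 inverted output, N3 stuck-at-1, N3 inverted output, N4 stuck-at-1, N4 inverted output, N7 stuck-at-1, N7 inverted output} — 10 in all.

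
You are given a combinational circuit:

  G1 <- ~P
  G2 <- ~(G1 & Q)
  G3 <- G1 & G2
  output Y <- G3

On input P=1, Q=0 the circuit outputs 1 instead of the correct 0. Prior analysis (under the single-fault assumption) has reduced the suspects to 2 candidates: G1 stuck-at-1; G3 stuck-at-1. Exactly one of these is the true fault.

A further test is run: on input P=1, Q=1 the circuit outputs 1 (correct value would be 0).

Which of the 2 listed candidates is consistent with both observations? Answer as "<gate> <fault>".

Evaluate each candidate on input P=1, Q=1:
  G1 stuck-at-1: G1=1 [stuck-at-1], G2=0, G3=0 → 0 — eliminated
  G3 stuck-at-1: G1=0, G2=1, G3=1 [stuck-at-1] → 1 — matches
Only G3 stuck-at-1 reproduces the observed 1.

G3 stuck-at-1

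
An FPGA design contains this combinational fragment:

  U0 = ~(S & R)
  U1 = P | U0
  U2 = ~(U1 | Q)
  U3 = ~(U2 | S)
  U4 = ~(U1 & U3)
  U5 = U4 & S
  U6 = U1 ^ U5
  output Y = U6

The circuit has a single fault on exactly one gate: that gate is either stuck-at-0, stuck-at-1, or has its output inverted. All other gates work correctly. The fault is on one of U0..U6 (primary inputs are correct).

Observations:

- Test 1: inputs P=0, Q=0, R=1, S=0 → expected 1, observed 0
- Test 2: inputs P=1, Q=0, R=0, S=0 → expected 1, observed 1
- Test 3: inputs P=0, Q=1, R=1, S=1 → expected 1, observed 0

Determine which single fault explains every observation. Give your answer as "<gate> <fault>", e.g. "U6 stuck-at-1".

U0 inverted output

Fault-free values for test 1 (P=0, Q=0, R=1, S=0): U0=1, U1=1, U2=0, U3=1, U4=0, U5=0, U6=1, giving Y=1. Observed 0.
Test 1: faults giving observed 0 are {U0 stuck-at-0, U0 inverted output, U1 stuck-at-0, U1 inverted output, U5 stuck-at-1, U5 inverted output, U6 stuck-at-0, U6 inverted output}.
Test 2 (P=1, Q=0, R=0, S=0): fault-free U0=1, U1=1, U2=0, U3=1, U4=0, U5=0, U6=1 → 1; observed 1. Eliminates U1 stuck-at-0, U1 inverted output, U5 stuck-at-1, U5 inverted output, U6 stuck-at-0, U6 inverted output.
Test 3 (P=0, Q=1, R=1, S=1): fault-free U0=0, U1=0, U2=0, U3=0, U4=1, U5=1, U6=1 → 1; observed 0. Eliminates U0 stuck-at-0.
Only U0 inverted output is consistent with every test.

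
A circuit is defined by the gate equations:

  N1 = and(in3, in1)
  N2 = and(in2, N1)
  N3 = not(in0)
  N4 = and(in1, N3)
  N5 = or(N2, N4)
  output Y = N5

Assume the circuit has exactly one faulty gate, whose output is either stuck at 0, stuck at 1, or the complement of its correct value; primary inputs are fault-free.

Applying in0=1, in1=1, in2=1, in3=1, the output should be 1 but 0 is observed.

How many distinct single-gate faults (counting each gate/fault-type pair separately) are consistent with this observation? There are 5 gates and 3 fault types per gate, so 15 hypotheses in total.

Fault-free: N1=1, N2=1, N3=0, N4=0, N5=1 → 1. Observed 0.
  N1: stuck-at-0, inverted output ✓; others ✗
  N2: stuck-at-0, inverted output ✓; others ✗
  N3: none of the 3 fault types match ✗
  N4: none of the 3 fault types match ✗
  N5: stuck-at-0, inverted output ✓; others ✗
Consistent faults: {N1 stuck-at-0, N1 inverted output, N2 stuck-at-0, N2 inverted output, N5 stuck-at-0, N5 inverted output} — 6 in all.

6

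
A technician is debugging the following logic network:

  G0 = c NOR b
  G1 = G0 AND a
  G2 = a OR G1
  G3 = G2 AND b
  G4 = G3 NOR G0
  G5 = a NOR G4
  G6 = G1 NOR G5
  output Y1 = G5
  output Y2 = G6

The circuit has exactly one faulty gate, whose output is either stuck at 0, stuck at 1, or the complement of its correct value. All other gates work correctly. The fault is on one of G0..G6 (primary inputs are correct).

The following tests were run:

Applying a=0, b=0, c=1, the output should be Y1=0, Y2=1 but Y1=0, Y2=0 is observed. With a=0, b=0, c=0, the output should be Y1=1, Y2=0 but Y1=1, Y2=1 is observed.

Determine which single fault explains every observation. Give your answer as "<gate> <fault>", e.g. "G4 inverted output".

G6 inverted output

Fault-free values for test 1 (a=0, b=0, c=1): G0=0, G1=0, G2=0, G3=0, G4=1, G5=0, G6=1, giving Y1=0, Y2=1. Observed Y1=0, Y2=0.
Test 1: faults giving observed Y1=0, Y2=0 are {G1 stuck-at-1, G1 inverted output, G6 stuck-at-0, G6 inverted output}.
Test 2 (a=0, b=0, c=0): fault-free G0=1, G1=0, G2=0, G3=0, G4=0, G5=1, G6=0 → Y1=1, Y2=0; observed Y1=1, Y2=1. Eliminates G1 stuck-at-1, G1 inverted output, G6 stuck-at-0.
Only G6 inverted output is consistent with every test.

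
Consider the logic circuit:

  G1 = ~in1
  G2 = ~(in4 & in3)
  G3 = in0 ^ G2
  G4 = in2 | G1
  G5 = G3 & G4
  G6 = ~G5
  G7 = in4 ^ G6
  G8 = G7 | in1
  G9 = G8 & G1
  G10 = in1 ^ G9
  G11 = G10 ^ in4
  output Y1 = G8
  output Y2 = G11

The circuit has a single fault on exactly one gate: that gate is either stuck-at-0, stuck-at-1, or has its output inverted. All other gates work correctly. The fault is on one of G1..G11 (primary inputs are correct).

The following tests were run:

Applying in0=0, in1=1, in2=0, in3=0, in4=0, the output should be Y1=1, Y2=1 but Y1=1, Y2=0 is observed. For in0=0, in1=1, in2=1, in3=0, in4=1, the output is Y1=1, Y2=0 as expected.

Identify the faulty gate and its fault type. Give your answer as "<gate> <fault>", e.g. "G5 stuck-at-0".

Fault-free values for test 1 (in0=0, in1=1, in2=0, in3=0, in4=0): G1=0, G2=1, G3=1, G4=0, G5=0, G6=1, G7=1, G8=1, G9=0, G10=1, G11=1, giving Y1=1, Y2=1. Observed Y1=1, Y2=0.
Test 1: faults giving observed Y1=1, Y2=0 are {G1 stuck-at-1, G1 inverted output, G9 stuck-at-1, G9 inverted output, G10 stuck-at-0, G10 inverted output, G11 stuck-at-0, G11 inverted output}.
Test 2 (in0=0, in1=1, in2=1, in3=0, in4=1): fault-free G1=0, G2=1, G3=1, G4=1, G5=1, G6=0, G7=1, G8=1, G9=0, G10=1, G11=0 → Y1=1, Y2=0; observed Y1=1, Y2=0. Eliminates G1 stuck-at-1, G1 inverted output, G9 stuck-at-1, G9 inverted output, G10 stuck-at-0, G10 inverted output, G11 inverted output.
Only G11 stuck-at-0 is consistent with every test.

G11 stuck-at-0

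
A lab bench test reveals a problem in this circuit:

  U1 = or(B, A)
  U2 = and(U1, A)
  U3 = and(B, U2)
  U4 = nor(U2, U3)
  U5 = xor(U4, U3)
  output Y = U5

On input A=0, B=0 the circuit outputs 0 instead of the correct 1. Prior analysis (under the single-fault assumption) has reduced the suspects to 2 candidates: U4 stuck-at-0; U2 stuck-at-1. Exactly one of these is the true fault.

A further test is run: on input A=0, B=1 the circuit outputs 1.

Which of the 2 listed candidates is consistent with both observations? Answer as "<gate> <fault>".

Evaluate each candidate on input A=0, B=1:
  U4 stuck-at-0: U1=1, U2=0, U3=0, U4=0 [stuck-at-0], U5=0 → 0 — eliminated
  U2 stuck-at-1: U1=1, U2=1 [stuck-at-1], U3=1, U4=0, U5=1 → 1 — matches
Only U2 stuck-at-1 reproduces the observed 1.

U2 stuck-at-1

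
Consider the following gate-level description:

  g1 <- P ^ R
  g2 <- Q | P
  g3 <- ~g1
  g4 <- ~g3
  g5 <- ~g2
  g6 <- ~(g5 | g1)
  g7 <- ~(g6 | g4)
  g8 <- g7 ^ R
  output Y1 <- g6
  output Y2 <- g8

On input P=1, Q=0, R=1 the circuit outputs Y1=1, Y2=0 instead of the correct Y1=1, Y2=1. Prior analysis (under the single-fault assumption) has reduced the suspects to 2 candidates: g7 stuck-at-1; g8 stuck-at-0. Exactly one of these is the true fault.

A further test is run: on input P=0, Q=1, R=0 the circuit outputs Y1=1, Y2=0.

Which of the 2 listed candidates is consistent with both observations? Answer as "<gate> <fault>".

Evaluate each candidate on input P=0, Q=1, R=0:
  g7 stuck-at-1: g1=0, g2=1, g3=1, g4=0, g5=0, g6=1, g7=1 [stuck-at-1], g8=1 → Y1=1, Y2=1 — eliminated
  g8 stuck-at-0: g1=0, g2=1, g3=1, g4=0, g5=0, g6=1, g7=0, g8=0 [stuck-at-0] → Y1=1, Y2=0 — matches
Only g8 stuck-at-0 reproduces the observed Y1=1, Y2=0.

g8 stuck-at-0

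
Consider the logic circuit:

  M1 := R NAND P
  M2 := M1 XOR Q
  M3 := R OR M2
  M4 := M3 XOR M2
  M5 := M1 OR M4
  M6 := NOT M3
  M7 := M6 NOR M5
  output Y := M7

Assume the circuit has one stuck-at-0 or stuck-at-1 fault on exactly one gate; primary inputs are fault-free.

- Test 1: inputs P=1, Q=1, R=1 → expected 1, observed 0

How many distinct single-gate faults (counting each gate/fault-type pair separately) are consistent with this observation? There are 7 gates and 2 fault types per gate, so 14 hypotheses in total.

7

Fault-free: M1=0, M2=1, M3=1, M4=0, M5=0, M6=0, M7=1 → 1. Observed 0.
  M1 stuck-at-0: output 1 ✗
  M1 stuck-at-1: output 0 ✓
  M2 stuck-at-0: output 0 ✓
  M2 stuck-at-1: output 1 ✗
  M3 stuck-at-0: output 0 ✓
  M3 stuck-at-1: output 1 ✗
  M4 stuck-at-0: output 1 ✗
  M4 stuck-at-1: output 0 ✓
  M5 stuck-at-0: output 1 ✗
  M5 stuck-at-1: output 0 ✓
  M6 stuck-at-0: output 1 ✗
  M6 stuck-at-1: output 0 ✓
  M7 stuck-at-0: output 0 ✓
  M7 stuck-at-1: output 1 ✗
Consistent faults: {M1 stuck-at-1, M2 stuck-at-0, M3 stuck-at-0, M4 stuck-at-1, M5 stuck-at-1, M6 stuck-at-1, M7 stuck-at-0} — 7 in all.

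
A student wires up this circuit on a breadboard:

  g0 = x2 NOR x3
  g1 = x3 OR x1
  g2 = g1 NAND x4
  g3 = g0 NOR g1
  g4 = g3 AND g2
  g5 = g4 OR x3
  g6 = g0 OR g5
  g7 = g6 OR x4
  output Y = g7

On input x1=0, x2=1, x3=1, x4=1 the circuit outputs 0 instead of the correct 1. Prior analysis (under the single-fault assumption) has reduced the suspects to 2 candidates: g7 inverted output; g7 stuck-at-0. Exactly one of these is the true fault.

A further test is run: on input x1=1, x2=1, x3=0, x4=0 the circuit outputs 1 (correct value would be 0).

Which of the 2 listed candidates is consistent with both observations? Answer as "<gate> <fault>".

Evaluate each candidate on input x1=1, x2=1, x3=0, x4=0:
  g7 inverted output: g0=0, g1=1, g2=1, g3=0, g4=0, g5=0, g6=0, g7=1 [inverted output] → 1 — matches
  g7 stuck-at-0: g0=0, g1=1, g2=1, g3=0, g4=0, g5=0, g6=0, g7=0 [stuck-at-0] → 0 — eliminated
Only g7 inverted output reproduces the observed 1.

g7 inverted output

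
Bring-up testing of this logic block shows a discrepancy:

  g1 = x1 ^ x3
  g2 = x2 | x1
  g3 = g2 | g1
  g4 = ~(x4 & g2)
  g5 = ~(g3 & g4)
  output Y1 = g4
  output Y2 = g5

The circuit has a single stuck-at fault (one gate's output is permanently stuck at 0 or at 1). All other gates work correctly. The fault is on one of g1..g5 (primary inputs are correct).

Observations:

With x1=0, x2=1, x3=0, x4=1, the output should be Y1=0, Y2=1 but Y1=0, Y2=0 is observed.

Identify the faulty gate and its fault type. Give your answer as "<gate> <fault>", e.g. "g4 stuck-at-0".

Fault-free values for test 1 (x1=0, x2=1, x3=0, x4=1): g1=0, g2=1, g3=1, g4=0, g5=1, giving Y1=0, Y2=1. Observed Y1=0, Y2=0.
Test 1: faults giving observed Y1=0, Y2=0 are {g5 stuck-at-0}.
Only g5 stuck-at-0 is consistent with every test.

g5 stuck-at-0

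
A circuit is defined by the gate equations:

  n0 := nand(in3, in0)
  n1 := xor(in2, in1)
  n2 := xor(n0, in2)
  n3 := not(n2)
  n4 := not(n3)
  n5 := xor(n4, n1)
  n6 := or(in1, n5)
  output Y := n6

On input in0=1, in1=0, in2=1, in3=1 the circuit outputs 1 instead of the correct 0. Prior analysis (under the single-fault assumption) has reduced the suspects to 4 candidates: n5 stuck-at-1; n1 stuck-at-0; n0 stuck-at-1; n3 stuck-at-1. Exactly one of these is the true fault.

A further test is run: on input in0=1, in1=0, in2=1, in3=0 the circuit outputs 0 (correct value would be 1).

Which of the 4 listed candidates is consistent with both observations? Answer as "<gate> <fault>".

n1 stuck-at-0

Evaluate each candidate on input in0=1, in1=0, in2=1, in3=0:
  n5 stuck-at-1: n0=1, n1=1, n2=0, n3=1, n4=0, n5=1 [stuck-at-1], n6=1 → 1 — eliminated
  n1 stuck-at-0: n0=1, n1=0 [stuck-at-0], n2=0, n3=1, n4=0, n5=0, n6=0 → 0 — matches
  n0 stuck-at-1: n0=1 [stuck-at-1], n1=1, n2=0, n3=1, n4=0, n5=1, n6=1 → 1 — eliminated
  n3 stuck-at-1: n0=1, n1=1, n2=0, n3=1 [stuck-at-1], n4=0, n5=1, n6=1 → 1 — eliminated
Only n1 stuck-at-0 reproduces the observed 0.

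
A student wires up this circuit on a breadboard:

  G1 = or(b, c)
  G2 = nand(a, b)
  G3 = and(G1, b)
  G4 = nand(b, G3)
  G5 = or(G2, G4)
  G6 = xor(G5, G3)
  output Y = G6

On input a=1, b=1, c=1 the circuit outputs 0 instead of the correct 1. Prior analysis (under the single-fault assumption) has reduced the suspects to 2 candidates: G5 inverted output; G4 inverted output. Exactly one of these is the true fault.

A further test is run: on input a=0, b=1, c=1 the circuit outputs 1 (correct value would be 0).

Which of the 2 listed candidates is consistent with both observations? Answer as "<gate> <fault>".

G5 inverted output

Evaluate each candidate on input a=0, b=1, c=1:
  G5 inverted output: G1=1, G2=1, G3=1, G4=0, G5=0 [inverted output], G6=1 → 1 — matches
  G4 inverted output: G1=1, G2=1, G3=1, G4=1 [inverted output], G5=1, G6=0 → 0 — eliminated
Only G5 inverted output reproduces the observed 1.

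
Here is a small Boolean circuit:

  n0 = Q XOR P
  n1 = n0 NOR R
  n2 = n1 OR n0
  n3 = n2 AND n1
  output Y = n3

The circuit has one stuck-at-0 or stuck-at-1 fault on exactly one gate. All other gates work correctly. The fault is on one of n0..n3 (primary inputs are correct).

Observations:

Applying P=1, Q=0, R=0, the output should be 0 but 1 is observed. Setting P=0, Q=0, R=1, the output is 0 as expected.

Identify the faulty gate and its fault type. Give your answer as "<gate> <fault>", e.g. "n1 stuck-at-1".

n0 stuck-at-0

Fault-free values for test 1 (P=1, Q=0, R=0): n0=1, n1=0, n2=1, n3=0, giving Y=0. Observed 1.
Test 1: faults giving observed 1 are {n0 stuck-at-0, n1 stuck-at-1, n3 stuck-at-1}.
Test 2 (P=0, Q=0, R=1): fault-free n0=0, n1=0, n2=0, n3=0 → 0; observed 0. Eliminates n1 stuck-at-1, n3 stuck-at-1.
Only n0 stuck-at-0 is consistent with every test.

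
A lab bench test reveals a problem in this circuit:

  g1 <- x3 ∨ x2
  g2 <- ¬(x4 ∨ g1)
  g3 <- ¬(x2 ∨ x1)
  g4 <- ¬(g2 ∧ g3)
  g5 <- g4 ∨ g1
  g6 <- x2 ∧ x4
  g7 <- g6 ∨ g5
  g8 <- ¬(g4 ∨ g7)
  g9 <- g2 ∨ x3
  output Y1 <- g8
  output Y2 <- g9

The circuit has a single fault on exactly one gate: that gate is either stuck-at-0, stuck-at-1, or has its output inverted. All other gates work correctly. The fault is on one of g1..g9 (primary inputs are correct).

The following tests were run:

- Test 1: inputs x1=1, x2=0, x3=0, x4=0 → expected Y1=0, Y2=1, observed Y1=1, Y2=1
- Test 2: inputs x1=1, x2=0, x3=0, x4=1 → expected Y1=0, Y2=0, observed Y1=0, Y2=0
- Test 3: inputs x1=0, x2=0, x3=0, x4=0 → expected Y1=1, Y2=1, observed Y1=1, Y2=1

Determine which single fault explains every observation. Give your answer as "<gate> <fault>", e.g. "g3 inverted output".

g3 stuck-at-1

Fault-free values for test 1 (x1=1, x2=0, x3=0, x4=0): g1=0, g2=1, g3=0, g4=1, g5=1, g6=0, g7=1, g8=0, g9=1, giving Y1=0, Y2=1. Observed Y1=1, Y2=1.
Test 1: faults giving observed Y1=1, Y2=1 are {g3 stuck-at-1, g3 inverted output, g4 stuck-at-0, g4 inverted output, g8 stuck-at-1, g8 inverted output}.
Test 2 (x1=1, x2=0, x3=0, x4=1): fault-free g1=0, g2=0, g3=0, g4=1, g5=1, g6=0, g7=1, g8=0, g9=0 → Y1=0, Y2=0; observed Y1=0, Y2=0. Eliminates g4 stuck-at-0, g4 inverted output, g8 stuck-at-1, g8 inverted output.
Test 3 (x1=0, x2=0, x3=0, x4=0): fault-free g1=0, g2=1, g3=1, g4=0, g5=0, g6=0, g7=0, g8=1, g9=1 → Y1=1, Y2=1; observed Y1=1, Y2=1. Eliminates g3 inverted output.
Only g3 stuck-at-1 is consistent with every test.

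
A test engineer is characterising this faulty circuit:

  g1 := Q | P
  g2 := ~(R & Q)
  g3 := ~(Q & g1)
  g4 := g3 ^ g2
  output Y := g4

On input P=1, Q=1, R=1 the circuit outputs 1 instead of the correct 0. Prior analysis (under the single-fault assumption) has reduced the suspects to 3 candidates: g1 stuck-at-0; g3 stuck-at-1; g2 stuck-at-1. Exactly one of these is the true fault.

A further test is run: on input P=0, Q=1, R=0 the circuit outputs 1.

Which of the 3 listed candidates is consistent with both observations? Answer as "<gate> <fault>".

g2 stuck-at-1

Evaluate each candidate on input P=0, Q=1, R=0:
  g1 stuck-at-0: g1=0 [stuck-at-0], g2=1, g3=1, g4=0 → 0 — eliminated
  g3 stuck-at-1: g1=1, g2=1, g3=1 [stuck-at-1], g4=0 → 0 — eliminated
  g2 stuck-at-1: g1=1, g2=1 [stuck-at-1], g3=0, g4=1 → 1 — matches
Only g2 stuck-at-1 reproduces the observed 1.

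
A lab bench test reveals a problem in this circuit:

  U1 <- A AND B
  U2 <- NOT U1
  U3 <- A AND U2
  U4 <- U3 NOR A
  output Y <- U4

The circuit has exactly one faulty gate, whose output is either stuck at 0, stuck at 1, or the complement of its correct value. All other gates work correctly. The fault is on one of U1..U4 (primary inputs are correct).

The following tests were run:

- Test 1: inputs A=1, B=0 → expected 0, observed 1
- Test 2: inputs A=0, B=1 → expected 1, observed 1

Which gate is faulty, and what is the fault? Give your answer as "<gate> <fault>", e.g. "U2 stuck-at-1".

U4 stuck-at-1

Fault-free values for test 1 (A=1, B=0): U1=0, U2=1, U3=1, U4=0, giving Y=0. Observed 1.
Test 1: faults giving observed 1 are {U4 stuck-at-1, U4 inverted output}.
Test 2 (A=0, B=1): fault-free U1=0, U2=1, U3=0, U4=1 → 1; observed 1. Eliminates U4 inverted output.
Only U4 stuck-at-1 is consistent with every test.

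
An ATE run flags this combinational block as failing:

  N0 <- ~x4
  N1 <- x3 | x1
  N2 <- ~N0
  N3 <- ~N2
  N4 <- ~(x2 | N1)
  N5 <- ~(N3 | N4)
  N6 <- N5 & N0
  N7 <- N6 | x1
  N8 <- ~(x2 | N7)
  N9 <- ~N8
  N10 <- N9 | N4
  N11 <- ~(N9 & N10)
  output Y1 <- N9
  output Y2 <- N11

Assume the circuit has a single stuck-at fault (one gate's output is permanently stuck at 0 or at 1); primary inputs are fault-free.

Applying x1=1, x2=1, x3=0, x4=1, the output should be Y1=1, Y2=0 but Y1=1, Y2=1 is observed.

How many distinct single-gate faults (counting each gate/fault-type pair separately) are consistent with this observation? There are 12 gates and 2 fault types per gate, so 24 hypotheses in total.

Fault-free: N0=0, N1=1, N2=1, N3=0, N4=0, N5=1, N6=0, N7=1, N8=0, N9=1, N10=1, N11=0 → Y1=1, Y2=0. Observed Y1=1, Y2=1.
  N0: none of the 2 fault types match ✗
  N1: none of the 2 fault types match ✗
  N2: none of the 2 fault types match ✗
  N3: none of the 2 fault types match ✗
  N4: none of the 2 fault types match ✗
  N5: none of the 2 fault types match ✗
  N6: none of the 2 fault types match ✗
  N7: none of the 2 fault types match ✗
  N8: none of the 2 fault types match ✗
  N9: none of the 2 fault types match ✗
  N10: stuck-at-0 ✓; others ✗
  N11: stuck-at-1 ✓; others ✗
Consistent faults: {N10 stuck-at-0, N11 stuck-at-1} — 2 in all.

2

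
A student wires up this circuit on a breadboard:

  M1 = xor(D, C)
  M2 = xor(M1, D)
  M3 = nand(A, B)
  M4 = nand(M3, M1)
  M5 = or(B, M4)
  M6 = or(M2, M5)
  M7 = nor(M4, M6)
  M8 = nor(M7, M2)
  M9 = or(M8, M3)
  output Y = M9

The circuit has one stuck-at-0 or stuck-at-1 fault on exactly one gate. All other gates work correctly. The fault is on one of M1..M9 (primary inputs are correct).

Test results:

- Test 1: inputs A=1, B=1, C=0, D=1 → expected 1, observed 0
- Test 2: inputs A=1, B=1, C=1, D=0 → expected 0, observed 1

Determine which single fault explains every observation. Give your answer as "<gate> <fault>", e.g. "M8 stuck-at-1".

Fault-free values for test 1 (A=1, B=1, C=0, D=1): M1=1, M2=0, M3=0, M4=1, M5=1, M6=1, M7=0, M8=1, M9=1, giving Y=1. Observed 0.
Test 1: faults giving observed 0 are {M1 stuck-at-0, M2 stuck-at-1, M7 stuck-at-1, M8 stuck-at-0, M9 stuck-at-0}.
Test 2 (A=1, B=1, C=1, D=0): fault-free M1=1, M2=1, M3=0, M4=1, M5=1, M6=1, M7=0, M8=0, M9=0 → 0; observed 1. Eliminates M2 stuck-at-1, M7 stuck-at-1, M8 stuck-at-0, M9 stuck-at-0.
Only M1 stuck-at-0 is consistent with every test.

M1 stuck-at-0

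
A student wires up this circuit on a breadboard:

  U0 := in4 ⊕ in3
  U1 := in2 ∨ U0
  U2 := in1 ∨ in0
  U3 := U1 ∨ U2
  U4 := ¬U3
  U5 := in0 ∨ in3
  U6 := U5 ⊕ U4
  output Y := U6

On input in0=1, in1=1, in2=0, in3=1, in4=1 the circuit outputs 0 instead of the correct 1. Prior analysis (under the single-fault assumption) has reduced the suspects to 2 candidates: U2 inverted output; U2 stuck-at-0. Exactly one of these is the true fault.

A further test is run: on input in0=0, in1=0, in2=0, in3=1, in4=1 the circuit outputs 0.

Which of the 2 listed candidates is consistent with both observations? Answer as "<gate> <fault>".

Evaluate each candidate on input in0=0, in1=0, in2=0, in3=1, in4=1:
  U2 inverted output: U0=0, U1=0, U2=1 [inverted output], U3=1, U4=0, U5=1, U6=1 → 1 — eliminated
  U2 stuck-at-0: U0=0, U1=0, U2=0 [stuck-at-0], U3=0, U4=1, U5=1, U6=0 → 0 — matches
Only U2 stuck-at-0 reproduces the observed 0.

U2 stuck-at-0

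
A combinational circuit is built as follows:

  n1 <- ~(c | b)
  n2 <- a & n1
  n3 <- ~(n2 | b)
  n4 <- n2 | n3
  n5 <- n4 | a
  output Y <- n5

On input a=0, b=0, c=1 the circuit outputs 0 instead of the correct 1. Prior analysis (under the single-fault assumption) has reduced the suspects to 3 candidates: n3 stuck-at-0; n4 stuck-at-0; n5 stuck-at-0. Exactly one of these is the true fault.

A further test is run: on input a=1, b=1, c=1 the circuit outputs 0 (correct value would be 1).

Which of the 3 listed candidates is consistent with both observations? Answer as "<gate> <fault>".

Evaluate each candidate on input a=1, b=1, c=1:
  n3 stuck-at-0: n1=0, n2=0, n3=0 [stuck-at-0], n4=0, n5=1 → 1 — eliminated
  n4 stuck-at-0: n1=0, n2=0, n3=0, n4=0 [stuck-at-0], n5=1 → 1 — eliminated
  n5 stuck-at-0: n1=0, n2=0, n3=0, n4=0, n5=0 [stuck-at-0] → 0 — matches
Only n5 stuck-at-0 reproduces the observed 0.

n5 stuck-at-0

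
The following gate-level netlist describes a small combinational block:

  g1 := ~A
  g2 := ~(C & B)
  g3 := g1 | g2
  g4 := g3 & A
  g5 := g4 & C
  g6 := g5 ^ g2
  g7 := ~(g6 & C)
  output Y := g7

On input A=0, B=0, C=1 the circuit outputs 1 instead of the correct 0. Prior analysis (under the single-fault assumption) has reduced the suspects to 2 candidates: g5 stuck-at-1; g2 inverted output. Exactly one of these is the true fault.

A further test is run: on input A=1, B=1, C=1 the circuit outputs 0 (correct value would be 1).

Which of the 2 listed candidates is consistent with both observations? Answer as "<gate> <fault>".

Evaluate each candidate on input A=1, B=1, C=1:
  g5 stuck-at-1: g1=0, g2=0, g3=0, g4=0, g5=1 [stuck-at-1], g6=1, g7=0 → 0 — matches
  g2 inverted output: g1=0, g2=1 [inverted output], g3=1, g4=1, g5=1, g6=0, g7=1 → 1 — eliminated
Only g5 stuck-at-1 reproduces the observed 0.

g5 stuck-at-1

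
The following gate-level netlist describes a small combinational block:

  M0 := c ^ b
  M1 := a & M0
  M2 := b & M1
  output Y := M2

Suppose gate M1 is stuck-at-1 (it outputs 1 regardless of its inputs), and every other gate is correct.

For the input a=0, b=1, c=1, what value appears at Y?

1

Propagate with M1 forced: M0=0, M1=1 [stuck-at-1], M2=1.
So Y = 1. (Without the fault it would be 0.)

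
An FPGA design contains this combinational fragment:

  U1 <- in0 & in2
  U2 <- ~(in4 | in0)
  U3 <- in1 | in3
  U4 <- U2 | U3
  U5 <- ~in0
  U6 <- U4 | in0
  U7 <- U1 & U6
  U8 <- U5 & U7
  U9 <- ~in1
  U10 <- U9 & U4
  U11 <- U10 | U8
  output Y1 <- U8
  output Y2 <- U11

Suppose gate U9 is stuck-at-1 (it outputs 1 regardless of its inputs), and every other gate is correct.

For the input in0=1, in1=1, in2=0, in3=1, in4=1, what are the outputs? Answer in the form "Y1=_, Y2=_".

Propagate with U9 forced: U1=0, U2=0, U3=1, U4=1, U5=0, U6=1, U7=0, U8=0, U9=1 [stuck-at-1], U10=1, U11=1.
So the outputs are Y1=0, Y2=1. (Without the fault they would be Y1=0, Y2=0.)

Y1=0, Y2=1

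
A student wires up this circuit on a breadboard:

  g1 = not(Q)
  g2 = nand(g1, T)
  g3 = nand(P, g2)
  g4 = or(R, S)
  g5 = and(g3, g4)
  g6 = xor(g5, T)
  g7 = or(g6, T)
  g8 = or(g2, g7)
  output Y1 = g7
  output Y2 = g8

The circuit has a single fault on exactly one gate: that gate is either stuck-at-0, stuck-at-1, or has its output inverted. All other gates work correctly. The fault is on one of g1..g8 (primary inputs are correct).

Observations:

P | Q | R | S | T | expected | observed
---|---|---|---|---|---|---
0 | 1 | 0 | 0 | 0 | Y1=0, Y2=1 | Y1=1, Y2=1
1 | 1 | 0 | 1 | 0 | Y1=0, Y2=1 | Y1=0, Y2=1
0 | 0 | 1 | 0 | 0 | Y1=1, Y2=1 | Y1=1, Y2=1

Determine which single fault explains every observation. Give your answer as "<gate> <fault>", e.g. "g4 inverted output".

g4 stuck-at-1

Fault-free values for test 1 (P=0, Q=1, R=0, S=0, T=0): g1=0, g2=1, g3=1, g4=0, g5=0, g6=0, g7=0, g8=1, giving Y1=0, Y2=1. Observed Y1=1, Y2=1.
Test 1: faults giving observed Y1=1, Y2=1 are {g4 stuck-at-1, g4 inverted output, g5 stuck-at-1, g5 inverted output, g6 stuck-at-1, g6 inverted output, g7 stuck-at-1, g7 inverted output}.
Test 2 (P=1, Q=1, R=0, S=1, T=0): fault-free g1=0, g2=1, g3=0, g4=1, g5=0, g6=0, g7=0, g8=1 → Y1=0, Y2=1; observed Y1=0, Y2=1. Eliminates g5 stuck-at-1, g5 inverted output, g6 stuck-at-1, g6 inverted output, g7 stuck-at-1, g7 inverted output.
Test 3 (P=0, Q=0, R=1, S=0, T=0): fault-free g1=1, g2=1, g3=1, g4=1, g5=1, g6=1, g7=1, g8=1 → Y1=1, Y2=1; observed Y1=1, Y2=1. Eliminates g4 inverted output.
Only g4 stuck-at-1 is consistent with every test.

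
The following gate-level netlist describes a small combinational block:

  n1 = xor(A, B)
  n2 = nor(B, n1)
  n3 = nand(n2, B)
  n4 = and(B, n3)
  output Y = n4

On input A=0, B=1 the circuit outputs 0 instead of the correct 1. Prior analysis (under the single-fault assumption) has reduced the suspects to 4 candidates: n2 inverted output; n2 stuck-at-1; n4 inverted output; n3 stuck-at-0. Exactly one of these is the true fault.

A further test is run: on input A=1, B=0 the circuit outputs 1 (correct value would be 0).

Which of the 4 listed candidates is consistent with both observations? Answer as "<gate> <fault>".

Evaluate each candidate on input A=1, B=0:
  n2 inverted output: n1=1, n2=1 [inverted output], n3=1, n4=0 → 0 — eliminated
  n2 stuck-at-1: n1=1, n2=1 [stuck-at-1], n3=1, n4=0 → 0 — eliminated
  n4 inverted output: n1=1, n2=0, n3=1, n4=1 [inverted output] → 1 — matches
  n3 stuck-at-0: n1=1, n2=0, n3=0 [stuck-at-0], n4=0 → 0 — eliminated
Only n4 inverted output reproduces the observed 1.

n4 inverted output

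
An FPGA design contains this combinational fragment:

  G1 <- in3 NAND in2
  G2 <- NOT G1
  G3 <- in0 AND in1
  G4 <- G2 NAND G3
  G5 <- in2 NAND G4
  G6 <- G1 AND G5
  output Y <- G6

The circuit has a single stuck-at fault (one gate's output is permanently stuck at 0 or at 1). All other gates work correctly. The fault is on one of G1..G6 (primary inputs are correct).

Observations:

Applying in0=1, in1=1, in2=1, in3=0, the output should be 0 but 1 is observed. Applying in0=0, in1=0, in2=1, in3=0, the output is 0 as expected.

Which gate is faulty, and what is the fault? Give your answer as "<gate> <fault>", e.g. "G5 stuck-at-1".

G2 stuck-at-1

Fault-free values for test 1 (in0=1, in1=1, in2=1, in3=0): G1=1, G2=0, G3=1, G4=1, G5=0, G6=0, giving Y=0. Observed 1.
Test 1: faults giving observed 1 are {G2 stuck-at-1, G4 stuck-at-0, G5 stuck-at-1, G6 stuck-at-1}.
Test 2 (in0=0, in1=0, in2=1, in3=0): fault-free G1=1, G2=0, G3=0, G4=1, G5=0, G6=0 → 0; observed 0. Eliminates G4 stuck-at-0, G5 stuck-at-1, G6 stuck-at-1.
Only G2 stuck-at-1 is consistent with every test.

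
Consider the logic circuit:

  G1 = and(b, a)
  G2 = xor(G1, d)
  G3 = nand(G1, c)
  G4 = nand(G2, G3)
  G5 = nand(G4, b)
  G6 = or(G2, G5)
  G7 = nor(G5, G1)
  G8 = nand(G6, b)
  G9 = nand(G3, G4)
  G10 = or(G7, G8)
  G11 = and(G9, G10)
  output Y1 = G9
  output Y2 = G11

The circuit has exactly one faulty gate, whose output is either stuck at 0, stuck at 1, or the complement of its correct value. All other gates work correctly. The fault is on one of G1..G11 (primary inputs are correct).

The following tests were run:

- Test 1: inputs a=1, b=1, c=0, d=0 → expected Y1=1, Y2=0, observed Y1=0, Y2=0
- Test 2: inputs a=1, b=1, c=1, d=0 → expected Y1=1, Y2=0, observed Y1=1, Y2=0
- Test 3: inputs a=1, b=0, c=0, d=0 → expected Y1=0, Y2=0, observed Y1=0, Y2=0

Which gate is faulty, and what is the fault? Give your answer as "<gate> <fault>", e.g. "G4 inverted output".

G4 stuck-at-1

Fault-free values for test 1 (a=1, b=1, c=0, d=0): G1=1, G2=1, G3=1, G4=0, G5=1, G6=1, G7=0, G8=0, G9=1, G10=0, G11=0, giving Y1=1, Y2=0. Observed Y1=0, Y2=0.
Test 1: faults giving observed Y1=0, Y2=0 are {G1 stuck-at-0, G1 inverted output, G2 stuck-at-0, G2 inverted output, G4 stuck-at-1, G4 inverted output, G9 stuck-at-0, G9 inverted output}.
Test 2 (a=1, b=1, c=1, d=0): fault-free G1=1, G2=1, G3=0, G4=1, G5=0, G6=1, G7=0, G8=0, G9=1, G10=0, G11=0 → Y1=1, Y2=0; observed Y1=1, Y2=0. Eliminates G1 stuck-at-0, G1 inverted output, G2 stuck-at-0, G2 inverted output, G9 stuck-at-0, G9 inverted output.
Test 3 (a=1, b=0, c=0, d=0): fault-free G1=0, G2=0, G3=1, G4=1, G5=1, G6=1, G7=0, G8=1, G9=0, G10=1, G11=0 → Y1=0, Y2=0; observed Y1=0, Y2=0. Eliminates G4 inverted output.
Only G4 stuck-at-1 is consistent with every test.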